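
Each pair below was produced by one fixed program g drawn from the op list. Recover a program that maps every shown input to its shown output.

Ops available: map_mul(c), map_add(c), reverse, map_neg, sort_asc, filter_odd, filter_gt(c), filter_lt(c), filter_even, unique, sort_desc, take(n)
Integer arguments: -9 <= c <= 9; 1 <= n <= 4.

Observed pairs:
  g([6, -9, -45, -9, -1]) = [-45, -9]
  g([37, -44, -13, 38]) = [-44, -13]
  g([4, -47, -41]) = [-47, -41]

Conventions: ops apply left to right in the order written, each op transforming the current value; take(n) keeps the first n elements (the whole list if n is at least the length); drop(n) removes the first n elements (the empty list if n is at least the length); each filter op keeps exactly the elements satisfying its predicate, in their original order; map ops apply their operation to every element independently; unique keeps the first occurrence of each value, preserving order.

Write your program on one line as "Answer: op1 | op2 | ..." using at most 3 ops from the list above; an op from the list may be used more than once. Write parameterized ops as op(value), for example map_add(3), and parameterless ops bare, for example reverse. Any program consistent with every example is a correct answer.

unique | sort_asc | take(2)

Check, running the answer program on each example:
  [6, -9, -45, -9, -1] -> [6, -9, -45, -1] -> [-45, -9, -1, 6] -> [-45, -9]
  [37, -44, -13, 38] -> [37, -44, -13, 38] -> [-44, -13, 37, 38] -> [-44, -13]
  [4, -47, -41] -> [4, -47, -41] -> [-47, -41, 4] -> [-47, -41]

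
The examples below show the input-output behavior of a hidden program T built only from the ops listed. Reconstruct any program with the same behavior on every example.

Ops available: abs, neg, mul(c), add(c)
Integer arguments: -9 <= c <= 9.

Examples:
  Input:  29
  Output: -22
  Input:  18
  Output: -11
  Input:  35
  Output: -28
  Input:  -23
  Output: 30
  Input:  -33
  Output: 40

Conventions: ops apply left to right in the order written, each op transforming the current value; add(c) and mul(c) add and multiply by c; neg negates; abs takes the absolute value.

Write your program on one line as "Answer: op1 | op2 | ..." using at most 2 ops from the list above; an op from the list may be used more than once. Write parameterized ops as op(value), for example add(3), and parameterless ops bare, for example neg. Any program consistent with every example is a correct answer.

mul(-1) | add(7)

Check, running the answer program on each example:
  29 -> -29 -> -22
  18 -> -18 -> -11
  35 -> -35 -> -28
  -23 -> 23 -> 30
  -33 -> 33 -> 40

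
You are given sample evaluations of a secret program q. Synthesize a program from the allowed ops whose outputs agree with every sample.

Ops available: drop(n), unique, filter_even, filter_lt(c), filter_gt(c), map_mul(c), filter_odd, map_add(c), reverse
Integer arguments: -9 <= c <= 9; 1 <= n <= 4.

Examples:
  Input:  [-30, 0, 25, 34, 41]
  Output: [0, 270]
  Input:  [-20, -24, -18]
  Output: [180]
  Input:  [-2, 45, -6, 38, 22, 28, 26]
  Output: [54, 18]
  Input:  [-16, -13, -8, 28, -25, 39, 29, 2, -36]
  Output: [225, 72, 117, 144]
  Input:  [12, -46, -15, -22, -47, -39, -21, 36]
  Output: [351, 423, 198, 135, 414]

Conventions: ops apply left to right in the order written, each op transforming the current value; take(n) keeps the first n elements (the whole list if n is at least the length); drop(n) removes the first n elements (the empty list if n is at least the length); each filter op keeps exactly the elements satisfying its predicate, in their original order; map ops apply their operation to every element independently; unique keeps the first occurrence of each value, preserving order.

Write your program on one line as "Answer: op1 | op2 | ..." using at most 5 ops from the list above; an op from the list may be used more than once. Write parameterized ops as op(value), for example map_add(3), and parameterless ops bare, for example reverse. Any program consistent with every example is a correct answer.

reverse | drop(2) | filter_lt(7) | map_mul(-9)

Check, running the answer program on each example:
  [-30, 0, 25, 34, 41] -> [41, 34, 25, 0, -30] -> [25, 0, -30] -> [0, -30] -> [0, 270]
  [-20, -24, -18] -> [-18, -24, -20] -> [-20] -> [-20] -> [180]
  [-2, 45, -6, 38, 22, 28, 26] -> [26, 28, 22, 38, -6, 45, -2] -> [22, 38, -6, 45, -2] -> [-6, -2] -> [54, 18]
  [-16, -13, -8, 28, -25, 39, 29, 2, -36] -> [-36, 2, 29, 39, -25, 28, -8, -13, -16] -> [29, 39, -25, 28, -8, -13, -16] -> [-25, -8, -13, -16] -> [225, 72, 117, 144]
  [12, -46, -15, -22, -47, -39, -21, 36] -> [36, -21, -39, -47, -22, -15, -46, 12] -> [-39, -47, -22, -15, -46, 12] -> [-39, -47, -22, -15, -46] -> [351, 423, 198, 135, 414]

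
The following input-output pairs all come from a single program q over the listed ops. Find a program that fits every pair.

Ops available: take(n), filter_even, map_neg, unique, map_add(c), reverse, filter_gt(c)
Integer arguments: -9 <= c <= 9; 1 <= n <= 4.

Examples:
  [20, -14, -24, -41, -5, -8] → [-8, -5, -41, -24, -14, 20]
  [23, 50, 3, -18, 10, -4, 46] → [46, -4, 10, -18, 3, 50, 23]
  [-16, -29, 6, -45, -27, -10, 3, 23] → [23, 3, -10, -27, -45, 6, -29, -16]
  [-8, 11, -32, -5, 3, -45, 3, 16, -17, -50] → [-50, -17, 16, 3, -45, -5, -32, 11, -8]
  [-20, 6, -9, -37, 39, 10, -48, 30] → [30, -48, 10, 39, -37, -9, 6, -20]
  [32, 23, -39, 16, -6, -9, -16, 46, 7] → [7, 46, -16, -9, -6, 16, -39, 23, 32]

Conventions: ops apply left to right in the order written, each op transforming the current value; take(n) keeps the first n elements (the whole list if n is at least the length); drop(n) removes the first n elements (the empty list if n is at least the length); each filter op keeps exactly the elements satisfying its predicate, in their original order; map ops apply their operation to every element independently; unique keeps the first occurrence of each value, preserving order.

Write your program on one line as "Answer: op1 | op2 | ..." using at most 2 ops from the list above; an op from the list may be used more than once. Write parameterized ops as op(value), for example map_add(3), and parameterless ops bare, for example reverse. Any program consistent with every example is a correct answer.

reverse | unique

Check, running the answer program on each example:
  [20, -14, -24, -41, -5, -8] -> [-8, -5, -41, -24, -14, 20] -> [-8, -5, -41, -24, -14, 20]
  [23, 50, 3, -18, 10, -4, 46] -> [46, -4, 10, -18, 3, 50, 23] -> [46, -4, 10, -18, 3, 50, 23]
  [-16, -29, 6, -45, -27, -10, 3, 23] -> [23, 3, -10, -27, -45, 6, -29, -16] -> [23, 3, -10, -27, -45, 6, -29, -16]
  [-8, 11, -32, -5, 3, -45, 3, 16, -17, -50] -> [-50, -17, 16, 3, -45, 3, -5, -32, 11, -8] -> [-50, -17, 16, 3, -45, -5, -32, 11, -8]
  [-20, 6, -9, -37, 39, 10, -48, 30] -> [30, -48, 10, 39, -37, -9, 6, -20] -> [30, -48, 10, 39, -37, -9, 6, -20]
  [32, 23, -39, 16, -6, -9, -16, 46, 7] -> [7, 46, -16, -9, -6, 16, -39, 23, 32] -> [7, 46, -16, -9, -6, 16, -39, 23, 32]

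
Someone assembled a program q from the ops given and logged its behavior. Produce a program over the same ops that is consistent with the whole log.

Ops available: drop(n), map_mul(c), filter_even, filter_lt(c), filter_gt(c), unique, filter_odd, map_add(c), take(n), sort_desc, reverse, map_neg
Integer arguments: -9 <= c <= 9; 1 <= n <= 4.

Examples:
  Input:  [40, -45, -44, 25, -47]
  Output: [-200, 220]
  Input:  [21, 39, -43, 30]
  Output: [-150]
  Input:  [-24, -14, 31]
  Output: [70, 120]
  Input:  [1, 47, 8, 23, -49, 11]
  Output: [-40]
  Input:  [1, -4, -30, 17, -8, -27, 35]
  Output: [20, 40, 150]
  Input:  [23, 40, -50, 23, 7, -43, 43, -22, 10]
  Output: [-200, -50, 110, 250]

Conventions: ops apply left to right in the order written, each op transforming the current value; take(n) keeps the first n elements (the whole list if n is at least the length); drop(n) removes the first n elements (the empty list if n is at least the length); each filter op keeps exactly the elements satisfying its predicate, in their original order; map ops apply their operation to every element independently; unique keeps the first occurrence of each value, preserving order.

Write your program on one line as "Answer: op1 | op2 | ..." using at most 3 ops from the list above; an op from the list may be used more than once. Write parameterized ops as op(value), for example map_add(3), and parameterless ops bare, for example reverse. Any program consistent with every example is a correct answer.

sort_desc | filter_even | map_mul(-5)

Check, running the answer program on each example:
  [40, -45, -44, 25, -47] -> [40, 25, -44, -45, -47] -> [40, -44] -> [-200, 220]
  [21, 39, -43, 30] -> [39, 30, 21, -43] -> [30] -> [-150]
  [-24, -14, 31] -> [31, -14, -24] -> [-14, -24] -> [70, 120]
  [1, 47, 8, 23, -49, 11] -> [47, 23, 11, 8, 1, -49] -> [8] -> [-40]
  [1, -4, -30, 17, -8, -27, 35] -> [35, 17, 1, -4, -8, -27, -30] -> [-4, -8, -30] -> [20, 40, 150]
  [23, 40, -50, 23, 7, -43, 43, -22, 10] -> [43, 40, 23, 23, 10, 7, -22, -43, -50] -> [40, 10, -22, -50] -> [-200, -50, 110, 250]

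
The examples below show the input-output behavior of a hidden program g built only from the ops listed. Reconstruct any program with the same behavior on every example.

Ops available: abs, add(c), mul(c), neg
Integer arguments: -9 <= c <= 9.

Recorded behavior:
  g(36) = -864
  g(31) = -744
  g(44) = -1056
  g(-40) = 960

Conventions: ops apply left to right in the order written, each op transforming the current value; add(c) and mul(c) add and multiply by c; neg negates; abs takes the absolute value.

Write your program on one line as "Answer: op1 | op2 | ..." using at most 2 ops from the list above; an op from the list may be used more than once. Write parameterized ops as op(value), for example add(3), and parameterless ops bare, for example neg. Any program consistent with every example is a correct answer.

mul(3) | mul(-8)

Check, running the answer program on each example:
  36 -> 108 -> -864
  31 -> 93 -> -744
  44 -> 132 -> -1056
  -40 -> -120 -> 960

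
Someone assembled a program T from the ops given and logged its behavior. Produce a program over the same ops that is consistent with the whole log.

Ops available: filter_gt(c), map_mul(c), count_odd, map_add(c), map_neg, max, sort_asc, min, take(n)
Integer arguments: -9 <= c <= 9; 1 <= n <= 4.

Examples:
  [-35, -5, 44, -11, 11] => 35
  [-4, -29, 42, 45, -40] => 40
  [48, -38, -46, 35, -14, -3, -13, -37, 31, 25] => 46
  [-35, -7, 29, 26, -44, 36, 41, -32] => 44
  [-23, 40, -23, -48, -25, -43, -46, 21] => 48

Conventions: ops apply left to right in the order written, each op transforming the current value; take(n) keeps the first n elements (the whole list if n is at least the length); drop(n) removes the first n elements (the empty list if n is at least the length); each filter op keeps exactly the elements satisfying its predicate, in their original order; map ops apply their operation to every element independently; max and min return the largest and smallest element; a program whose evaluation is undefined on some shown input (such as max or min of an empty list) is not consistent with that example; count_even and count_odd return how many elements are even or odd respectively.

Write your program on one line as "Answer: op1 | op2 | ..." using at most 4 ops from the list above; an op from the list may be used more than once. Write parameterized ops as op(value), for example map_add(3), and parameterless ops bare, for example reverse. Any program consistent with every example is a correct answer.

map_neg | sort_asc | max

Check, running the answer program on each example:
  [-35, -5, 44, -11, 11] -> [35, 5, -44, 11, -11] -> [-44, -11, 5, 11, 35] -> 35
  [-4, -29, 42, 45, -40] -> [4, 29, -42, -45, 40] -> [-45, -42, 4, 29, 40] -> 40
  [48, -38, -46, 35, -14, -3, -13, -37, 31, 25] -> [-48, 38, 46, -35, 14, 3, 13, 37, -31, -25] -> [-48, -35, -31, -25, 3, 13, 14, 37, 38, 46] -> 46
  [-35, -7, 29, 26, -44, 36, 41, -32] -> [35, 7, -29, -26, 44, -36, -41, 32] -> [-41, -36, -29, -26, 7, 32, 35, 44] -> 44
  [-23, 40, -23, -48, -25, -43, -46, 21] -> [23, -40, 23, 48, 25, 43, 46, -21] -> [-40, -21, 23, 23, 25, 43, 46, 48] -> 48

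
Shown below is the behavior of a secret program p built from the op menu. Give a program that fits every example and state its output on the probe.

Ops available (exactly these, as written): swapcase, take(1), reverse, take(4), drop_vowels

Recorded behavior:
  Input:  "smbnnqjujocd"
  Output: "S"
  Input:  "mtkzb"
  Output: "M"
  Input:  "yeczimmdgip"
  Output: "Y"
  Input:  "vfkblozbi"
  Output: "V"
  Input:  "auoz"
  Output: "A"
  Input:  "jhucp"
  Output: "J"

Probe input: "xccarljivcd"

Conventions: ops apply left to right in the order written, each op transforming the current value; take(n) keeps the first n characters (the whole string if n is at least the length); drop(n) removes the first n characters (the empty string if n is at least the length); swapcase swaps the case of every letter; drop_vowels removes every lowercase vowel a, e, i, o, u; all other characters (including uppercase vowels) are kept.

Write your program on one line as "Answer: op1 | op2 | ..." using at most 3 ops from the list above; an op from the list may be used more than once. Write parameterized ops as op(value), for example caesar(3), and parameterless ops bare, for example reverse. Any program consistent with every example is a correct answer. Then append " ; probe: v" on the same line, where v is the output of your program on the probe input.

swapcase | take(4) | take(1) ; probe: "X"

Check, running the answer program on each example:
  "smbnnqjujocd" -> "SMBNNQJUJOCD" -> "SMBN" -> "S"
  "mtkzb" -> "MTKZB" -> "MTKZ" -> "M"
  "yeczimmdgip" -> "YECZIMMDGIP" -> "YECZ" -> "Y"
  "vfkblozbi" -> "VFKBLOZBI" -> "VFKB" -> "V"
  "auoz" -> "AUOZ" -> "AUOZ" -> "A"
  "jhucp" -> "JHUCP" -> "JHUC" -> "J"
  probe: "xccarljivcd" -> "XCCARLJIVCD" -> "XCCA" -> "X"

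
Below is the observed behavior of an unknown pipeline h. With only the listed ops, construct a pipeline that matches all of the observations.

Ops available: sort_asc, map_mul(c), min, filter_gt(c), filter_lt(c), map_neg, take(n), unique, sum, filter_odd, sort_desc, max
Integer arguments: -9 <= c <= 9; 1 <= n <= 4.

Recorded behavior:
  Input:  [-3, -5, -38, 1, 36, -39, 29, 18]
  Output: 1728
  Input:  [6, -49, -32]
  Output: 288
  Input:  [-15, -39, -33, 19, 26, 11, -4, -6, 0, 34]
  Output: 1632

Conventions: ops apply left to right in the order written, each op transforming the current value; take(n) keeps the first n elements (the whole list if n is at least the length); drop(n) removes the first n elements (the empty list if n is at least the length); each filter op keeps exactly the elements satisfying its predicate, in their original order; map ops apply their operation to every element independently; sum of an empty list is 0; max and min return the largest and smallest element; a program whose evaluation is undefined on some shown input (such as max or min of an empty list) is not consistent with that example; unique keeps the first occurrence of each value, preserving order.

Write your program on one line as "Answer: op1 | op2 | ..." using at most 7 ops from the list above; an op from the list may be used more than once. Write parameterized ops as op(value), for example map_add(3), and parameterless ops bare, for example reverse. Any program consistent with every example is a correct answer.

map_neg | filter_lt(-1) | map_mul(-2) | map_mul(4) | map_mul(6) | max

Check, running the answer program on each example:
  [-3, -5, -38, 1, 36, -39, 29, 18] -> [3, 5, 38, -1, -36, 39, -29, -18] -> [-36, -29, -18] -> [72, 58, 36] -> [288, 232, 144] -> [1728, 1392, 864] -> 1728
  [6, -49, -32] -> [-6, 49, 32] -> [-6] -> [12] -> [48] -> [288] -> 288
  [-15, -39, -33, 19, 26, 11, -4, -6, 0, 34] -> [15, 39, 33, -19, -26, -11, 4, 6, 0, -34] -> [-19, -26, -11, -34] -> [38, 52, 22, 68] -> [152, 208, 88, 272] -> [912, 1248, 528, 1632] -> 1632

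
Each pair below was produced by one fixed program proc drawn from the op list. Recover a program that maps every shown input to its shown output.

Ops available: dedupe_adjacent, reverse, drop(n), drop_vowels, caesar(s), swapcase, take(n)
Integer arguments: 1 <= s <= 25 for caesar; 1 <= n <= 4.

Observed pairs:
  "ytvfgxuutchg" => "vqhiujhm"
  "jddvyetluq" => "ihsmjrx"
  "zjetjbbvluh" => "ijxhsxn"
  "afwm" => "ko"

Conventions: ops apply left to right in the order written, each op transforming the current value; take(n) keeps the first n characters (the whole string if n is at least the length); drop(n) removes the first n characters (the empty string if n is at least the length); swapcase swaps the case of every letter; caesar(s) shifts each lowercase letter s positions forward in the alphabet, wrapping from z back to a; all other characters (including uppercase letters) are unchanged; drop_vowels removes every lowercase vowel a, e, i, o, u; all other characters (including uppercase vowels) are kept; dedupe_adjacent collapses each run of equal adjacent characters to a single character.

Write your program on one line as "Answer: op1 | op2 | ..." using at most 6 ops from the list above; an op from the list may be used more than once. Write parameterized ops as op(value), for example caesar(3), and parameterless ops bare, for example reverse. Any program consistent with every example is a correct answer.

caesar(3) | dedupe_adjacent | drop_vowels | caesar(11) | reverse | drop(1)

Check, running the answer program on each example:
  "ytvfgxuutchg" -> "bwyijaxxwfkj" -> "bwyijaxwfkj" -> "bwyjxwfkj" -> "mhjuihqvu" -> "uvqhiujhm" -> "vqhiujhm"
  "jddvyetluq" -> "mggybhwoxt" -> "mgybhwoxt" -> "mgybhwxt" -> "xrjmshie" -> "eihsmjrx" -> "ihsmjrx"
  "zjetjbbvluh" -> "cmhwmeeyoxk" -> "cmhwmeyoxk" -> "cmhwmyxk" -> "nxshxjiv" -> "vijxhsxn" -> "ijxhsxn"
  "afwm" -> "dizp" -> "dizp" -> "dzp" -> "oka" -> "ako" -> "ko"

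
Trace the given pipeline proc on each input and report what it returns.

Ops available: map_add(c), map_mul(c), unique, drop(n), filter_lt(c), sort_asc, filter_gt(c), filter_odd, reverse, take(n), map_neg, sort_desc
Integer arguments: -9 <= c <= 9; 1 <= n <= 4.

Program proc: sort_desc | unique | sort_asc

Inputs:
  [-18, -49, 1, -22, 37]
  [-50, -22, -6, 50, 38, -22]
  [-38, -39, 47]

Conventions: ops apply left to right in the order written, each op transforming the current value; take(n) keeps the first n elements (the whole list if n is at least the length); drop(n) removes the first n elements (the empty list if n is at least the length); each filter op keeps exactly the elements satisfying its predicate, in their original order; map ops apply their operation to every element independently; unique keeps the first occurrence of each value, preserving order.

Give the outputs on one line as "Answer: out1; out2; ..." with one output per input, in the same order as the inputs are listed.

[-49, -22, -18, 1, 37]; [-50, -22, -6, 38, 50]; [-39, -38, 47]

Execution, op by op:
  [-18, -49, 1, -22, 37] -> [37, 1, -18, -22, -49] -> [37, 1, -18, -22, -49] -> [-49, -22, -18, 1, 37]
  [-50, -22, -6, 50, 38, -22] -> [50, 38, -6, -22, -22, -50] -> [50, 38, -6, -22, -50] -> [-50, -22, -6, 38, 50]
  [-38, -39, 47] -> [47, -38, -39] -> [47, -38, -39] -> [-39, -38, 47]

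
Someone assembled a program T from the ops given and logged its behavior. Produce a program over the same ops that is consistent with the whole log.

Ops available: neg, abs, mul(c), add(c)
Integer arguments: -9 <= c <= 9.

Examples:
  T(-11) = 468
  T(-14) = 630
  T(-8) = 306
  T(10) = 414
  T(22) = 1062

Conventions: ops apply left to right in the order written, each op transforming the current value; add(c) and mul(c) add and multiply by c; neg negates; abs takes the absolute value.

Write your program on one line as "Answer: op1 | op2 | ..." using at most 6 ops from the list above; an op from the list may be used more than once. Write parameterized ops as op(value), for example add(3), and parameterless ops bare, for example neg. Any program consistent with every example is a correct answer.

abs | mul(3) | add(-7) | mul(-3) | mul(-1) | mul(6)

Check, running the answer program on each example:
  -11 -> 11 -> 33 -> 26 -> -78 -> 78 -> 468
  -14 -> 14 -> 42 -> 35 -> -105 -> 105 -> 630
  -8 -> 8 -> 24 -> 17 -> -51 -> 51 -> 306
  10 -> 10 -> 30 -> 23 -> -69 -> 69 -> 414
  22 -> 22 -> 66 -> 59 -> -177 -> 177 -> 1062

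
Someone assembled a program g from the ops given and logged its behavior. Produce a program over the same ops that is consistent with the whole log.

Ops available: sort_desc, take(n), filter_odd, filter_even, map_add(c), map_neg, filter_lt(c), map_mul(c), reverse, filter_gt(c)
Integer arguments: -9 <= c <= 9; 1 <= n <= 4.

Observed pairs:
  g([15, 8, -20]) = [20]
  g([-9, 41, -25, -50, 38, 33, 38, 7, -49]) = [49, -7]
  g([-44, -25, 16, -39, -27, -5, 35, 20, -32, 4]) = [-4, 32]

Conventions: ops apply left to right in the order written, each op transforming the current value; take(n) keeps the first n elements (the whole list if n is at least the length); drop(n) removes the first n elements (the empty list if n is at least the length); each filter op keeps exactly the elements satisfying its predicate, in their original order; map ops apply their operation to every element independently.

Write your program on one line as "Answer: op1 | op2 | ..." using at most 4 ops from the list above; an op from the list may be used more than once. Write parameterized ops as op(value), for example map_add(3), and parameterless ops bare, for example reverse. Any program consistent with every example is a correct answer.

reverse | map_neg | take(2) | filter_gt(-8)

Check, running the answer program on each example:
  [15, 8, -20] -> [-20, 8, 15] -> [20, -8, -15] -> [20, -8] -> [20]
  [-9, 41, -25, -50, 38, 33, 38, 7, -49] -> [-49, 7, 38, 33, 38, -50, -25, 41, -9] -> [49, -7, -38, -33, -38, 50, 25, -41, 9] -> [49, -7] -> [49, -7]
  [-44, -25, 16, -39, -27, -5, 35, 20, -32, 4] -> [4, -32, 20, 35, -5, -27, -39, 16, -25, -44] -> [-4, 32, -20, -35, 5, 27, 39, -16, 25, 44] -> [-4, 32] -> [-4, 32]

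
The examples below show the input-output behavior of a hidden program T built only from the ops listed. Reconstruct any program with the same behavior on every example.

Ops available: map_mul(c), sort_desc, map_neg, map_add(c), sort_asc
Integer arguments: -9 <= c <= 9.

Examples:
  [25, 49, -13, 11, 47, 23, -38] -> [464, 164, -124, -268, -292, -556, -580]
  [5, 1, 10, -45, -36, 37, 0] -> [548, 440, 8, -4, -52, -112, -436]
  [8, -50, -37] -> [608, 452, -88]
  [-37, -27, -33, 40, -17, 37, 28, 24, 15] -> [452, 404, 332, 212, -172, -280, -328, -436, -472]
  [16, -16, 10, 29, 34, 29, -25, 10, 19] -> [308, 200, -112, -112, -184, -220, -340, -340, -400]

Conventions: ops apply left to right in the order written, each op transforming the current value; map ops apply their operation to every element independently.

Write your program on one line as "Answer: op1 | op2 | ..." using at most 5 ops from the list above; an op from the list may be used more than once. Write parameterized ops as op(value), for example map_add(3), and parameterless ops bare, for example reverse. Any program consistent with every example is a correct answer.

map_mul(6) | map_add(-4) | map_neg | sort_desc | map_mul(2)

Check, running the answer program on each example:
  [25, 49, -13, 11, 47, 23, -38] -> [150, 294, -78, 66, 282, 138, -228] -> [146, 290, -82, 62, 278, 134, -232] -> [-146, -290, 82, -62, -278, -134, 232] -> [232, 82, -62, -134, -146, -278, -290] -> [464, 164, -124, -268, -292, -556, -580]
  [5, 1, 10, -45, -36, 37, 0] -> [30, 6, 60, -270, -216, 222, 0] -> [26, 2, 56, -274, -220, 218, -4] -> [-26, -2, -56, 274, 220, -218, 4] -> [274, 220, 4, -2, -26, -56, -218] -> [548, 440, 8, -4, -52, -112, -436]
  [8, -50, -37] -> [48, -300, -222] -> [44, -304, -226] -> [-44, 304, 226] -> [304, 226, -44] -> [608, 452, -88]
  [-37, -27, -33, 40, -17, 37, 28, 24, 15] -> [-222, -162, -198, 240, -102, 222, 168, 144, 90] -> [-226, -166, -202, 236, -106, 218, 164, 140, 86] -> [226, 166, 202, -236, 106, -218, -164, -140, -86] -> [226, 202, 166, 106, -86, -140, -164, -218, -236] -> [452, 404, 332, 212, -172, -280, -328, -436, -472]
  [16, -16, 10, 29, 34, 29, -25, 10, 19] -> [96, -96, 60, 174, 204, 174, -150, 60, 114] -> [92, -100, 56, 170, 200, 170, -154, 56, 110] -> [-92, 100, -56, -170, -200, -170, 154, -56, -110] -> [154, 100, -56, -56, -92, -110, -170, -170, -200] -> [308, 200, -112, -112, -184, -220, -340, -340, -400]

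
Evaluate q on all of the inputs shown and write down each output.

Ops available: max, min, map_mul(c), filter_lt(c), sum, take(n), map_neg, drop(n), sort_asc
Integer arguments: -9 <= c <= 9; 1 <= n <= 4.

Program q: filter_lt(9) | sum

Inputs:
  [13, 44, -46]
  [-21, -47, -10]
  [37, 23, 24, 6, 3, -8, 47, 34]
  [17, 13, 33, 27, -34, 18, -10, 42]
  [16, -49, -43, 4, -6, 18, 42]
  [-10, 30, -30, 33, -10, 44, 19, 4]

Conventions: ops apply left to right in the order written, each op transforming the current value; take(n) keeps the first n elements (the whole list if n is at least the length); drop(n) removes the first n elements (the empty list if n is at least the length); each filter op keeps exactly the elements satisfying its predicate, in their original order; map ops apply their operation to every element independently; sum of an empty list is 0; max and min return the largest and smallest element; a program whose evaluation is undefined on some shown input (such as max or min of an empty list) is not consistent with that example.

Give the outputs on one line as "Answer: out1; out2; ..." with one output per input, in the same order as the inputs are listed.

-46; -78; 1; -44; -94; -46

Execution, op by op:
  [13, 44, -46] -> [-46] -> -46
  [-21, -47, -10] -> [-21, -47, -10] -> -78
  [37, 23, 24, 6, 3, -8, 47, 34] -> [6, 3, -8] -> 1
  [17, 13, 33, 27, -34, 18, -10, 42] -> [-34, -10] -> -44
  [16, -49, -43, 4, -6, 18, 42] -> [-49, -43, 4, -6] -> -94
  [-10, 30, -30, 33, -10, 44, 19, 4] -> [-10, -30, -10, 4] -> -46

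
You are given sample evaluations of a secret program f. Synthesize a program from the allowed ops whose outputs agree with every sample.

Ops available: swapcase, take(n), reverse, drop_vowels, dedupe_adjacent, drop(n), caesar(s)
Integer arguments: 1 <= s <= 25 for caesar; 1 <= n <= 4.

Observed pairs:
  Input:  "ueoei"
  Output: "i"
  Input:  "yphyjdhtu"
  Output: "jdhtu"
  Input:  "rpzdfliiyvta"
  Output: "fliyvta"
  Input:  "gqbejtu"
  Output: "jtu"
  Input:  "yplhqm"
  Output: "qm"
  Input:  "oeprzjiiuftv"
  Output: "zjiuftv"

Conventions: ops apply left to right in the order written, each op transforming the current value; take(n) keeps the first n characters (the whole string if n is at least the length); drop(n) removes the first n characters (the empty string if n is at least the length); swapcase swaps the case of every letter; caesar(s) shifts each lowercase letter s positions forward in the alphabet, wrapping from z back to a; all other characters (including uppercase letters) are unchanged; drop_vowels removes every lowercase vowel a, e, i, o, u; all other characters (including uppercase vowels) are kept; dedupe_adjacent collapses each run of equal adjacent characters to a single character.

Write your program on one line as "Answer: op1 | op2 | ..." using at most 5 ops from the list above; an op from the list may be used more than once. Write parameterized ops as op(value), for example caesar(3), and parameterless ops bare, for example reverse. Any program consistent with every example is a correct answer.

swapcase | drop(4) | swapcase | dedupe_adjacent

Check, running the answer program on each example:
  "ueoei" -> "UEOEI" -> "I" -> "i" -> "i"
  "yphyjdhtu" -> "YPHYJDHTU" -> "JDHTU" -> "jdhtu" -> "jdhtu"
  "rpzdfliiyvta" -> "RPZDFLIIYVTA" -> "FLIIYVTA" -> "fliiyvta" -> "fliyvta"
  "gqbejtu" -> "GQBEJTU" -> "JTU" -> "jtu" -> "jtu"
  "yplhqm" -> "YPLHQM" -> "QM" -> "qm" -> "qm"
  "oeprzjiiuftv" -> "OEPRZJIIUFTV" -> "ZJIIUFTV" -> "zjiiuftv" -> "zjiuftv"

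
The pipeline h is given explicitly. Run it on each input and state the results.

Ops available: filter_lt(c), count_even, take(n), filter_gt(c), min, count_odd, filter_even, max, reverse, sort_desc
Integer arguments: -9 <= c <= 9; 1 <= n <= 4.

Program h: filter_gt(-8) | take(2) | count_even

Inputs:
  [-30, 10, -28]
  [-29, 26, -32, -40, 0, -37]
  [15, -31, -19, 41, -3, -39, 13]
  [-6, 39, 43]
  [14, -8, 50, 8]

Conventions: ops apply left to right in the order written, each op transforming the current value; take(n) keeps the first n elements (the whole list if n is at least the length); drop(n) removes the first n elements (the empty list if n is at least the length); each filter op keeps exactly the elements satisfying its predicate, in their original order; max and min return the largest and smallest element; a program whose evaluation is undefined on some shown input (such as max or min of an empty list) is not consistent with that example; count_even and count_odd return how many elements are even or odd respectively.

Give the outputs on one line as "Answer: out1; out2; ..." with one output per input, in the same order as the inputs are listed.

Execution, op by op:
  [-30, 10, -28] -> [10] -> [10] -> 1
  [-29, 26, -32, -40, 0, -37] -> [26, 0] -> [26, 0] -> 2
  [15, -31, -19, 41, -3, -39, 13] -> [15, 41, -3, 13] -> [15, 41] -> 0
  [-6, 39, 43] -> [-6, 39, 43] -> [-6, 39] -> 1
  [14, -8, 50, 8] -> [14, 50, 8] -> [14, 50] -> 2

1; 2; 0; 1; 2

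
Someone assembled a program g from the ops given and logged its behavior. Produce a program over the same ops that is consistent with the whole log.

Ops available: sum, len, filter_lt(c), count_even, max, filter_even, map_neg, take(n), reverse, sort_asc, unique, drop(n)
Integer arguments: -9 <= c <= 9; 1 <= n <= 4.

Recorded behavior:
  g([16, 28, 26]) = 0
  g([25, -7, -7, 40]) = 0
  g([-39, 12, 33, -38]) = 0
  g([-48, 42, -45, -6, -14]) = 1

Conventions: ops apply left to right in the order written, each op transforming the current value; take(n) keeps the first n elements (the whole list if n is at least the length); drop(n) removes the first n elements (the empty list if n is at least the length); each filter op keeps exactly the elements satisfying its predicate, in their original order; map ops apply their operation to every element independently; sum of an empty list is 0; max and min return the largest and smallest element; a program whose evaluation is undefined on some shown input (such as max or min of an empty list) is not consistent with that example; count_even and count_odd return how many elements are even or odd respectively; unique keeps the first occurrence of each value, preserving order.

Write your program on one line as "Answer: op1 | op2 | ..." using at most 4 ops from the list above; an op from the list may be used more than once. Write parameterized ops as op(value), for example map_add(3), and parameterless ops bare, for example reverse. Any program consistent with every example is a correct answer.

unique | drop(4) | count_even

Check, running the answer program on each example:
  [16, 28, 26] -> [16, 28, 26] -> [] -> 0
  [25, -7, -7, 40] -> [25, -7, 40] -> [] -> 0
  [-39, 12, 33, -38] -> [-39, 12, 33, -38] -> [] -> 0
  [-48, 42, -45, -6, -14] -> [-48, 42, -45, -6, -14] -> [-14] -> 1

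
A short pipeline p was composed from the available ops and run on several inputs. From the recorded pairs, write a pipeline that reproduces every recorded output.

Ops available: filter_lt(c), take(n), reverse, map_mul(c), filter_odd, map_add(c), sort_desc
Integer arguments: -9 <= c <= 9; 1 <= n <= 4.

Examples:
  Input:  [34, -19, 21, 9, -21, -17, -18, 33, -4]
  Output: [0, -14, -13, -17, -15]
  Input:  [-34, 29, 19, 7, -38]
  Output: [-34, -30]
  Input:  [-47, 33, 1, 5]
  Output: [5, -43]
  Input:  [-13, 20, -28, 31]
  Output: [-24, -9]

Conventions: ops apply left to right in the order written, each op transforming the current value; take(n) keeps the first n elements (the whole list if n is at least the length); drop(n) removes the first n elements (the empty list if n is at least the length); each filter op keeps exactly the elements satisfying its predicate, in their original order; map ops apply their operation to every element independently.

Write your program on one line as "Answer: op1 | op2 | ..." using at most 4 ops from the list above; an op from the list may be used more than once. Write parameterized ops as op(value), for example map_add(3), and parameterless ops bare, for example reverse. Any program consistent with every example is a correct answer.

reverse | map_add(8) | map_add(-4) | filter_lt(6)

Check, running the answer program on each example:
  [34, -19, 21, 9, -21, -17, -18, 33, -4] -> [-4, 33, -18, -17, -21, 9, 21, -19, 34] -> [4, 41, -10, -9, -13, 17, 29, -11, 42] -> [0, 37, -14, -13, -17, 13, 25, -15, 38] -> [0, -14, -13, -17, -15]
  [-34, 29, 19, 7, -38] -> [-38, 7, 19, 29, -34] -> [-30, 15, 27, 37, -26] -> [-34, 11, 23, 33, -30] -> [-34, -30]
  [-47, 33, 1, 5] -> [5, 1, 33, -47] -> [13, 9, 41, -39] -> [9, 5, 37, -43] -> [5, -43]
  [-13, 20, -28, 31] -> [31, -28, 20, -13] -> [39, -20, 28, -5] -> [35, -24, 24, -9] -> [-24, -9]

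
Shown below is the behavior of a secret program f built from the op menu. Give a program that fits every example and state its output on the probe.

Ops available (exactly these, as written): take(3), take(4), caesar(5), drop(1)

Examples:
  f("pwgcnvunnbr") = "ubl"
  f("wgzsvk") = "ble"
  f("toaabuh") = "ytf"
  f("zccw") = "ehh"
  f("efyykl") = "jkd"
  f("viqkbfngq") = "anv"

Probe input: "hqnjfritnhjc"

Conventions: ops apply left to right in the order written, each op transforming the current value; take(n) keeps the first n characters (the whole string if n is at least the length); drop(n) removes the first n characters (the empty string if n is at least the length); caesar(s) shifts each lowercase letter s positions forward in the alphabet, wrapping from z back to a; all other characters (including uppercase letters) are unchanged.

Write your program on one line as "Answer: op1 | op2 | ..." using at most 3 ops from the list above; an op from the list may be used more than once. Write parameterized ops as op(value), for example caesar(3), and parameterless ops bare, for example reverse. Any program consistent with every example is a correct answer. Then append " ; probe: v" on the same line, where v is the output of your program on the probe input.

take(3) | caesar(5) ; probe: "mvs"

Check, running the answer program on each example:
  "pwgcnvunnbr" -> "pwg" -> "ubl"
  "wgzsvk" -> "wgz" -> "ble"
  "toaabuh" -> "toa" -> "ytf"
  "zccw" -> "zcc" -> "ehh"
  "efyykl" -> "efy" -> "jkd"
  "viqkbfngq" -> "viq" -> "anv"
  probe: "hqnjfritnhjc" -> "hqn" -> "mvs"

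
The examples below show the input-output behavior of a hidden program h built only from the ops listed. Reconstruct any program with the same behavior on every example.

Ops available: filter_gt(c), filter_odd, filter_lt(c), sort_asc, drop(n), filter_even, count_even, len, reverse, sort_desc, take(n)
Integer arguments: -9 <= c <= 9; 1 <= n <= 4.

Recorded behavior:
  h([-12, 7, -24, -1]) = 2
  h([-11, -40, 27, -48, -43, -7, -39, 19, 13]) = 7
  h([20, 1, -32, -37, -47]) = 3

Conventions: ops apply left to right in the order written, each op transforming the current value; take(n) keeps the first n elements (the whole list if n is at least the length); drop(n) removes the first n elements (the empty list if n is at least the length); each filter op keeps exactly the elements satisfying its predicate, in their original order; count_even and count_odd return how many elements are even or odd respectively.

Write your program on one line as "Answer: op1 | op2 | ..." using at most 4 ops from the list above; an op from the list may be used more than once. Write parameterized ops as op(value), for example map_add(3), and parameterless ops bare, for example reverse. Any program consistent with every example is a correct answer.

reverse | filter_odd | len

Check, running the answer program on each example:
  [-12, 7, -24, -1] -> [-1, -24, 7, -12] -> [-1, 7] -> 2
  [-11, -40, 27, -48, -43, -7, -39, 19, 13] -> [13, 19, -39, -7, -43, -48, 27, -40, -11] -> [13, 19, -39, -7, -43, 27, -11] -> 7
  [20, 1, -32, -37, -47] -> [-47, -37, -32, 1, 20] -> [-47, -37, 1] -> 3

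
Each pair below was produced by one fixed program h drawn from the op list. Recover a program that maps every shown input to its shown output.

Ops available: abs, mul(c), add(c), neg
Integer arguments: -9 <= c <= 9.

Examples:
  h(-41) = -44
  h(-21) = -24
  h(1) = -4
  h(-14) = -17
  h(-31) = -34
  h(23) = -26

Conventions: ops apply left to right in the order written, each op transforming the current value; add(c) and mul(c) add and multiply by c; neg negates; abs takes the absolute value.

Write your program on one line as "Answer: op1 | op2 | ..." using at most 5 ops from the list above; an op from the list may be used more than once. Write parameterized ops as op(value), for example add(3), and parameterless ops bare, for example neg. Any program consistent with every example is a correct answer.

neg | abs | neg | add(-3)

Check, running the answer program on each example:
  -41 -> 41 -> 41 -> -41 -> -44
  -21 -> 21 -> 21 -> -21 -> -24
  1 -> -1 -> 1 -> -1 -> -4
  -14 -> 14 -> 14 -> -14 -> -17
  -31 -> 31 -> 31 -> -31 -> -34
  23 -> -23 -> 23 -> -23 -> -26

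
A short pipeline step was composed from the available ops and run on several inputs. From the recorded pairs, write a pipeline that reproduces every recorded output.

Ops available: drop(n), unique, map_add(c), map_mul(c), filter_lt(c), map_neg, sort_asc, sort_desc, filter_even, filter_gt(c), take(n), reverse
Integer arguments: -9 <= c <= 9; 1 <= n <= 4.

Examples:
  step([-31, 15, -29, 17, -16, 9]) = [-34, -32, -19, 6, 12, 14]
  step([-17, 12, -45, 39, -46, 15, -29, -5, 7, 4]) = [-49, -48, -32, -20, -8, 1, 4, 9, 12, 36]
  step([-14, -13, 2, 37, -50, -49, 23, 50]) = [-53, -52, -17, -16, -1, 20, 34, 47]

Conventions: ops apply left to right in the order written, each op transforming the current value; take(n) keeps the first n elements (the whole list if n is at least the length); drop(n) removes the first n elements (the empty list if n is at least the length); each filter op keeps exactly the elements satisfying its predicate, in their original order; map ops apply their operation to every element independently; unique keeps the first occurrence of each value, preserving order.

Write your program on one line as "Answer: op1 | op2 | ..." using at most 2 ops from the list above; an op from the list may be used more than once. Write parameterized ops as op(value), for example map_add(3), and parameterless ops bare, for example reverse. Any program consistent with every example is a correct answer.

map_add(-3) | sort_asc

Check, running the answer program on each example:
  [-31, 15, -29, 17, -16, 9] -> [-34, 12, -32, 14, -19, 6] -> [-34, -32, -19, 6, 12, 14]
  [-17, 12, -45, 39, -46, 15, -29, -5, 7, 4] -> [-20, 9, -48, 36, -49, 12, -32, -8, 4, 1] -> [-49, -48, -32, -20, -8, 1, 4, 9, 12, 36]
  [-14, -13, 2, 37, -50, -49, 23, 50] -> [-17, -16, -1, 34, -53, -52, 20, 47] -> [-53, -52, -17, -16, -1, 20, 34, 47]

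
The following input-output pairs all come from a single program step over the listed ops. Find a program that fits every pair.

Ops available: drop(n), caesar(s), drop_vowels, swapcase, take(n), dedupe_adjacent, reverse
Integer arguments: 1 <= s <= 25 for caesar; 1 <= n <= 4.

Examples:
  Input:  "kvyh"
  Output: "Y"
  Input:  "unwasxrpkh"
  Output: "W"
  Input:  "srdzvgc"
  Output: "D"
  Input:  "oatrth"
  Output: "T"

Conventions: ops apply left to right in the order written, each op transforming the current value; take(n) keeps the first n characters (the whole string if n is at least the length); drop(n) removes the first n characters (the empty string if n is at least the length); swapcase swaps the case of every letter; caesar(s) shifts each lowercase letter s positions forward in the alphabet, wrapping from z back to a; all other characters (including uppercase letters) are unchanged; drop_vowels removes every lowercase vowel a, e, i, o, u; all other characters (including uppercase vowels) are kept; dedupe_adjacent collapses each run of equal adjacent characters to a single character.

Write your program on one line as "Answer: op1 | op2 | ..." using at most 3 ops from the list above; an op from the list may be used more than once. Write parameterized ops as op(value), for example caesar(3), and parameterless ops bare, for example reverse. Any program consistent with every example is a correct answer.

swapcase | take(3) | drop(2)

Check, running the answer program on each example:
  "kvyh" -> "KVYH" -> "KVY" -> "Y"
  "unwasxrpkh" -> "UNWASXRPKH" -> "UNW" -> "W"
  "srdzvgc" -> "SRDZVGC" -> "SRD" -> "D"
  "oatrth" -> "OATRTH" -> "OAT" -> "T"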